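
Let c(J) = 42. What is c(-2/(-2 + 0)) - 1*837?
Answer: -795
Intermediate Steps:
c(-2/(-2 + 0)) - 1*837 = 42 - 1*837 = 42 - 837 = -795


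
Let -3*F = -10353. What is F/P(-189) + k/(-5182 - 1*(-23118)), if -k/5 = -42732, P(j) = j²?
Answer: 274787357/22881852 ≈ 12.009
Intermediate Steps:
F = 3451 (F = -⅓*(-10353) = 3451)
k = 213660 (k = -5*(-42732) = 213660)
F/P(-189) + k/(-5182 - 1*(-23118)) = 3451/((-189)²) + 213660/(-5182 - 1*(-23118)) = 3451/35721 + 213660/(-5182 + 23118) = 3451*(1/35721) + 213660/17936 = 493/5103 + 213660*(1/17936) = 493/5103 + 53415/4484 = 274787357/22881852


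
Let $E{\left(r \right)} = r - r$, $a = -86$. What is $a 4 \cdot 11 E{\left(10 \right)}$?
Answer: $0$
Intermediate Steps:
$E{\left(r \right)} = 0$
$a 4 \cdot 11 E{\left(10 \right)} = - 86 \cdot 4 \cdot 11 \cdot 0 = \left(-86\right) 44 \cdot 0 = \left(-3784\right) 0 = 0$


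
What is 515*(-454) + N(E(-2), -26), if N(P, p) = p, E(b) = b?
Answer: -233836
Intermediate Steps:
515*(-454) + N(E(-2), -26) = 515*(-454) - 26 = -233810 - 26 = -233836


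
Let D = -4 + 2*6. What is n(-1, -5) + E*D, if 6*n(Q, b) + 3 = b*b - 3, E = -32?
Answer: -1517/6 ≈ -252.83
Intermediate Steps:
n(Q, b) = -1 + b²/6 (n(Q, b) = -½ + (b*b - 3)/6 = -½ + (b² - 3)/6 = -½ + (-3 + b²)/6 = -½ + (-½ + b²/6) = -1 + b²/6)
D = 8 (D = -4 + 12 = 8)
n(-1, -5) + E*D = (-1 + (⅙)*(-5)²) - 32*8 = (-1 + (⅙)*25) - 256 = (-1 + 25/6) - 256 = 19/6 - 256 = -1517/6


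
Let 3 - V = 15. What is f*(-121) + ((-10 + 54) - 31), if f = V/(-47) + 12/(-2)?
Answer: 33281/47 ≈ 708.11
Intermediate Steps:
V = -12 (V = 3 - 1*15 = 3 - 15 = -12)
f = -270/47 (f = -12/(-47) + 12/(-2) = -12*(-1/47) + 12*(-½) = 12/47 - 6 = -270/47 ≈ -5.7447)
f*(-121) + ((-10 + 54) - 31) = -270/47*(-121) + ((-10 + 54) - 31) = 32670/47 + (44 - 31) = 32670/47 + 13 = 33281/47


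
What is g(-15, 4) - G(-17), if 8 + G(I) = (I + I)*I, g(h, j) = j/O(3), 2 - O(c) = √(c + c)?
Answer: -574 - 2*√6 ≈ -578.90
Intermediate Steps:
O(c) = 2 - √2*√c (O(c) = 2 - √(c + c) = 2 - √(2*c) = 2 - √2*√c)
g(h, j) = j/(2 - √6) (g(h, j) = j/(2 - √2*√3) = j/(2 - √6))
G(I) = -8 + 2*I² (G(I) = -8 + (I + I)*I = -8 + (2*I)*I = -8 + 2*I²)
g(-15, 4) - G(-17) = (-1*4 - ½*4*√6) - (-8 + 2*(-17)²) = (-4 - 2*√6) - (-8 + 2*289) = (-4 - 2*√6) - (-8 + 578) = (-4 - 2*√6) - 1*570 = (-4 - 2*√6) - 570 = -574 - 2*√6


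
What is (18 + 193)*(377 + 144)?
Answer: 109931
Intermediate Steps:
(18 + 193)*(377 + 144) = 211*521 = 109931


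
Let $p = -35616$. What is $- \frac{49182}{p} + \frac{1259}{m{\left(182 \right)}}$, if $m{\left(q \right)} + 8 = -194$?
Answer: $- \frac{415545}{85648} \approx -4.8518$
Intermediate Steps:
$m{\left(q \right)} = -202$ ($m{\left(q \right)} = -8 - 194 = -202$)
$- \frac{49182}{p} + \frac{1259}{m{\left(182 \right)}} = - \frac{49182}{-35616} + \frac{1259}{-202} = \left(-49182\right) \left(- \frac{1}{35616}\right) + 1259 \left(- \frac{1}{202}\right) = \frac{1171}{848} - \frac{1259}{202} = - \frac{415545}{85648}$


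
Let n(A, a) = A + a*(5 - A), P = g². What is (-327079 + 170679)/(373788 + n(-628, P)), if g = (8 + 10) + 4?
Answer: -39100/169883 ≈ -0.23016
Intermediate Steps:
g = 22 (g = 18 + 4 = 22)
P = 484 (P = 22² = 484)
(-327079 + 170679)/(373788 + n(-628, P)) = (-327079 + 170679)/(373788 + (-628 + 5*484 - 1*(-628)*484)) = -156400/(373788 + (-628 + 2420 + 303952)) = -156400/(373788 + 305744) = -156400/679532 = -156400*1/679532 = -39100/169883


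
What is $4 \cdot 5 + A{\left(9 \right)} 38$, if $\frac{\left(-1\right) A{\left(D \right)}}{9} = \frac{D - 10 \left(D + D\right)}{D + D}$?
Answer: $3269$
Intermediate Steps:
$A{\left(D \right)} = \frac{171}{2}$ ($A{\left(D \right)} = - 9 \frac{D - 10 \left(D + D\right)}{D + D} = - 9 \frac{D - 10 \cdot 2 D}{2 D} = - 9 \left(D - 20 D\right) \frac{1}{2 D} = - 9 - 19 D \frac{1}{2 D} = \left(-9\right) \left(- \frac{19}{2}\right) = \frac{171}{2}$)
$4 \cdot 5 + A{\left(9 \right)} 38 = 4 \cdot 5 + \frac{171}{2} \cdot 38 = 20 + 3249 = 3269$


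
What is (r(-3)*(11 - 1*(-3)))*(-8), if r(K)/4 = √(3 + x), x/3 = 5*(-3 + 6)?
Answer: -1792*√3 ≈ -3103.8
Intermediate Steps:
x = 45 (x = 3*(5*(-3 + 6)) = 3*(5*3) = 3*15 = 45)
r(K) = 16*√3 (r(K) = 4*√(3 + 45) = 4*√48 = 4*(4*√3) = 16*√3)
(r(-3)*(11 - 1*(-3)))*(-8) = ((16*√3)*(11 - 1*(-3)))*(-8) = ((16*√3)*(11 + 3))*(-8) = ((16*√3)*14)*(-8) = (224*√3)*(-8) = -1792*√3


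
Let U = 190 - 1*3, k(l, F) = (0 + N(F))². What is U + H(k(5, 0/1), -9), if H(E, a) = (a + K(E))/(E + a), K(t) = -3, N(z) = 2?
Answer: 947/5 ≈ 189.40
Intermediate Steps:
k(l, F) = 4 (k(l, F) = (0 + 2)² = 2² = 4)
H(E, a) = (-3 + a)/(E + a) (H(E, a) = (a - 3)/(E + a) = (-3 + a)/(E + a))
U = 187 (U = 190 - 3 = 187)
U + H(k(5, 0/1), -9) = 187 + (-3 - 9)/(4 - 9) = 187 - 12/(-5) = 187 - ⅕*(-12) = 187 + 12/5 = 947/5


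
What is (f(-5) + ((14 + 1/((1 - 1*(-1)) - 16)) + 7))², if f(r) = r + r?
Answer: 23409/196 ≈ 119.43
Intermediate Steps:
f(r) = 2*r
(f(-5) + ((14 + 1/((1 - 1*(-1)) - 16)) + 7))² = (2*(-5) + ((14 + 1/((1 - 1*(-1)) - 16)) + 7))² = (-10 + ((14 + 1/((1 + 1) - 16)) + 7))² = (-10 + ((14 + 1/(2 - 16)) + 7))² = (-10 + ((14 + 1/(-14)) + 7))² = (-10 + ((14 - 1/14) + 7))² = (-10 + (195/14 + 7))² = (-10 + 293/14)² = (153/14)² = 23409/196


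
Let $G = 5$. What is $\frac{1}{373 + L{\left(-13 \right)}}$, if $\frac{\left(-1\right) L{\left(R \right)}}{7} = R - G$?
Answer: $\frac{1}{499} \approx 0.002004$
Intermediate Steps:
$L{\left(R \right)} = 35 - 7 R$ ($L{\left(R \right)} = - 7 \left(R - 5\right) = - 7 \left(-5 + R\right) = 35 - 7 R$)
$\frac{1}{373 + L{\left(-13 \right)}} = \frac{1}{373 + \left(35 - -91\right)} = \frac{1}{373 + \left(35 + 91\right)} = \frac{1}{373 + 126} = \frac{1}{499}$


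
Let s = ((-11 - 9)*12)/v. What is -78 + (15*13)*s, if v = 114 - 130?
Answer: 2847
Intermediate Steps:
v = -16
s = 15 (s = ((-11 - 9)*12)/(-16) = -20*12*(-1/16) = -240*(-1/16) = 15)
-78 + (15*13)*s = -78 + (15*13)*15 = -78 + 195*15 = -78 + 2925 = 2847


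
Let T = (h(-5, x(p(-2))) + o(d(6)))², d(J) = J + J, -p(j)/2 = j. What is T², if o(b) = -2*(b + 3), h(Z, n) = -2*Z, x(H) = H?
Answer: 160000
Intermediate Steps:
p(j) = -2*j
d(J) = 2*J
o(b) = -6 - 2*b (o(b) = -2*(3 + b) = -6 - 2*b)
T = 400 (T = (-2*(-5) + (-6 - 4*6))² = (10 + (-6 - 2*12))² = (10 + (-6 - 24))² = (10 - 30)² = (-20)² = 400)
T² = 400² = 160000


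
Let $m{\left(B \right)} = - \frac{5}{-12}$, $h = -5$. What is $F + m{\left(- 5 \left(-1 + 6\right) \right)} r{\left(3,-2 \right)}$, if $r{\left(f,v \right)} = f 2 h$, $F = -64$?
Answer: $- \frac{153}{2} \approx -76.5$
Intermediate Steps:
$m{\left(B \right)} = \frac{5}{12}$ ($m{\left(B \right)} = \left(-5\right) \left(- \frac{1}{12}\right) = \frac{5}{12}$)
$r{\left(f,v \right)} = - 10 f$ ($r{\left(f,v \right)} = f 2 \left(-5\right) = 2 f \left(-5\right) = - 10 f$)
$F + m{\left(- 5 \left(-1 + 6\right) \right)} r{\left(3,-2 \right)} = -64 + \frac{5 \left(\left(-10\right) 3\right)}{12} = -64 + \frac{5}{12} \left(-30\right) = -64 - \frac{25}{2} = - \frac{153}{2}$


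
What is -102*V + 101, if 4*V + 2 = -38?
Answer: 1121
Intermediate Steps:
V = -10 (V = -½ + (¼)*(-38) = -½ - 19/2 = -10)
-102*V + 101 = -102*(-10) + 101 = 1020 + 101 = 1121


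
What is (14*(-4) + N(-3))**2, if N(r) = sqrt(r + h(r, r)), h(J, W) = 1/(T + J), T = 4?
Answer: (56 - I*sqrt(2))**2 ≈ 3134.0 - 158.39*I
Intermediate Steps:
h(J, W) = 1/(4 + J)
N(r) = sqrt(r + 1/(4 + r))
(14*(-4) + N(-3))**2 = (14*(-4) + sqrt((1 - 3*(4 - 3))/(4 - 3)))**2 = (-56 + sqrt((1 - 3*1)/1))**2 = (-56 + sqrt(1*(1 - 3)))**2 = (-56 + sqrt(1*(-2)))**2 = (-56 + sqrt(-2))**2 = (-56 + I*sqrt(2))**2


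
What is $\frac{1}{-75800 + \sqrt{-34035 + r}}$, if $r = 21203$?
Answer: $- \frac{9475}{718206604} - \frac{i \sqrt{802}}{1436413208} \approx -1.3193 \cdot 10^{-5} - 1.9715 \cdot 10^{-8} i$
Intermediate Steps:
$\frac{1}{-75800 + \sqrt{-34035 + r}} = \frac{1}{-75800 + \sqrt{-34035 + 21203}} = \frac{1}{-75800 + \sqrt{-12832}} = \frac{1}{-75800 + 4 i \sqrt{802}}$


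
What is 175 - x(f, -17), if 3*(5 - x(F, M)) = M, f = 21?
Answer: 493/3 ≈ 164.33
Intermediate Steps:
x(F, M) = 5 - M/3
175 - x(f, -17) = 175 - (5 - ⅓*(-17)) = 175 - (5 + 17/3) = 175 - 1*32/3 = 175 - 32/3 = 493/3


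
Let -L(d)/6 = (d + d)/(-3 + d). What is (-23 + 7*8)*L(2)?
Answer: 792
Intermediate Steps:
L(d) = -12*d/(-3 + d) (L(d) = -6*(d + d)/(-3 + d) = -6*2*d/(-3 + d) = -12*d/(-3 + d))
(-23 + 7*8)*L(2) = (-23 + 7*8)*(-12*2/(-3 + 2)) = (-23 + 56)*(-12*2/(-1)) = 33*(-12*2*(-1)) = 33*24 = 792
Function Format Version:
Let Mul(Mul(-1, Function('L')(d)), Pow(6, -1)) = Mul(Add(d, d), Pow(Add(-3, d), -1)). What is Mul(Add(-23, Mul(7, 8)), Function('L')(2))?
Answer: 792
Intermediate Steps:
Function('L')(d) = Mul(-12, d, Pow(Add(-3, d), -1)) (Function('L')(d) = Mul(-6, Mul(Add(d, d), Pow(Add(-3, d), -1))) = Mul(-6, Mul(Mul(2, d), Pow(Add(-3, d), -1))) = Mul(-6, Mul(2, d, Pow(Add(-3, d), -1))) = Mul(-12, d, Pow(Add(-3, d), -1)))
Mul(Add(-23, Mul(7, 8)), Function('L')(2)) = Mul(Add(-23, Mul(7, 8)), Mul(-12, 2, Pow(Add(-3, 2), -1))) = Mul(Add(-23, 56), Mul(-12, 2, Pow(-1, -1))) = Mul(33, Mul(-12, 2, -1)) = Mul(33, 24) = 792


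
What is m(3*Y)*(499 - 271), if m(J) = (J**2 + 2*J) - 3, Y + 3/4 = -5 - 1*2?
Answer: 447849/4 ≈ 1.1196e+5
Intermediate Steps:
Y = -31/4 (Y = -3/4 + (-5 - 1*2) = -3/4 + (-5 - 2) = -3/4 - 7 = -31/4 ≈ -7.7500)
m(J) = -3 + J**2 + 2*J
m(3*Y)*(499 - 271) = (-3 + (3*(-31/4))**2 + 2*(3*(-31/4)))*(499 - 271) = (-3 + (-93/4)**2 + 2*(-93/4))*228 = (-3 + 8649/16 - 93/2)*228 = (7857/16)*228 = 447849/4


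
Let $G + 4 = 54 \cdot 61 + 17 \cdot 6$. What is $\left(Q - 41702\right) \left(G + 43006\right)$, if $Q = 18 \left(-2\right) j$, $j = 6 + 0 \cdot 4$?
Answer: $-1944911364$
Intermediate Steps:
$j = 6$ ($j = 6 + 0 = 6$)
$Q = -216$ ($Q = 18 \left(-2\right) 6 = \left(-36\right) 6 = -216$)
$G = 3392$ ($G = -4 + \left(54 \cdot 61 + 17 \cdot 6\right) = -4 + \left(3294 + 102\right) = -4 + 3396 = 3392$)
$\left(Q - 41702\right) \left(G + 43006\right) = \left(-216 - 41702\right) \left(3392 + 43006\right) = \left(-41918\right) 46398 = -1944911364$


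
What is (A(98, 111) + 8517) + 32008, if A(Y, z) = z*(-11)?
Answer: 39304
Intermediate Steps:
A(Y, z) = -11*z
(A(98, 111) + 8517) + 32008 = (-11*111 + 8517) + 32008 = (-1221 + 8517) + 32008 = 7296 + 32008 = 39304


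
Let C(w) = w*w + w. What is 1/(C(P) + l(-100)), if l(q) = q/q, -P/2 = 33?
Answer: 1/4291 ≈ 0.00023305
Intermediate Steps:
P = -66 (P = -2*33 = -66)
l(q) = 1
C(w) = w + w² (C(w) = w² + w = w + w²)
1/(C(P) + l(-100)) = 1/(-66*(1 - 66) + 1) = 1/(-66*(-65) + 1) = 1/(4290 + 1) = 1/4291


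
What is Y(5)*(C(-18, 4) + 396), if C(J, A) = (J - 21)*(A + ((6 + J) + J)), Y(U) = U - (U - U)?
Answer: 7050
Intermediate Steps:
Y(U) = U (Y(U) = U - 1*0 = U + 0 = U)
C(J, A) = (-21 + J)*(6 + A + 2*J) (C(J, A) = (-21 + J)*(A + (6 + 2*J)) = (-21 + J)*(6 + A + 2*J))
Y(5)*(C(-18, 4) + 396) = 5*((-126 - 36*(-18) - 21*4 + 2*(-18)² + 4*(-18)) + 396) = 5*((-126 + 648 - 84 + 2*324 - 72) + 396) = 5*((-126 + 648 - 84 + 648 - 72) + 396) = 5*(1014 + 396) = 5*1410 = 7050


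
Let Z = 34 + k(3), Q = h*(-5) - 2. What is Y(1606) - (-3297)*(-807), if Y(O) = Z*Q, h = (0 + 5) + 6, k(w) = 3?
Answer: -2662788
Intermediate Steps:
h = 11 (h = 5 + 6 = 11)
Q = -57 (Q = 11*(-5) - 2 = -55 - 2 = -57)
Z = 37 (Z = 34 + 3 = 37)
Y(O) = -2109 (Y(O) = 37*(-57) = -2109)
Y(1606) - (-3297)*(-807) = -2109 - (-3297)*(-807) = -2109 - 1*2660679 = -2109 - 2660679 = -2662788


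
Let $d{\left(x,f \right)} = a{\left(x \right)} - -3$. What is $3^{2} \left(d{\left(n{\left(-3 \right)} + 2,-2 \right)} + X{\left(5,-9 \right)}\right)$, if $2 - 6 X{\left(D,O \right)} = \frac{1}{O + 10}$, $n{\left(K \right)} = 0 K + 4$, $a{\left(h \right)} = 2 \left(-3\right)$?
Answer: $- \frac{51}{2} \approx -25.5$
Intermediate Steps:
$a{\left(h \right)} = -6$
$n{\left(K \right)} = 4$ ($n{\left(K \right)} = 0 + 4 = 4$)
$X{\left(D,O \right)} = \frac{1}{3} - \frac{1}{6 \left(10 + O\right)}$ ($X{\left(D,O \right)} = \frac{1}{3} - \frac{1}{6 \left(O + 10\right)} = \frac{1}{3} - \frac{1}{6 \left(10 + O\right)}$)
$d{\left(x,f \right)} = -3$ ($d{\left(x,f \right)} = -6 - -3 = -6 + 3 = -3$)
$3^{2} \left(d{\left(n{\left(-3 \right)} + 2,-2 \right)} + X{\left(5,-9 \right)}\right) = 3^{2} \left(-3 + \frac{19 + 2 \left(-9\right)}{6 \left(10 - 9\right)}\right) = 9 \left(-3 + \frac{19 - 18}{6 \cdot 1}\right) = 9 \left(-3 + \frac{1}{6} \cdot 1 \cdot 1\right) = 9 \left(-3 + \frac{1}{6}\right) = 9 \left(- \frac{17}{6}\right) = - \frac{51}{2}$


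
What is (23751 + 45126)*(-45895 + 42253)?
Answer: -250850034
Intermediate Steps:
(23751 + 45126)*(-45895 + 42253) = 68877*(-3642) = -250850034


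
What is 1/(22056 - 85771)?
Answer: -1/63715 ≈ -1.5695e-5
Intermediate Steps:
1/(22056 - 85771) = 1/(-63715) = -1/63715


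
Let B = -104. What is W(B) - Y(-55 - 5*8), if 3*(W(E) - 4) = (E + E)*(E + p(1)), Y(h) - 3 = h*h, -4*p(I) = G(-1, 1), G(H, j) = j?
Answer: -1796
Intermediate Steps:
p(I) = -¼ (p(I) = -¼*1 = -¼)
Y(h) = 3 + h² (Y(h) = 3 + h*h = 3 + h²)
W(E) = 4 + 2*E*(-¼ + E)/3 (W(E) = 4 + ((E + E)*(E - ¼))/3 = 4 + ((2*E)*(-¼ + E))/3 = 4 + (2*E*(-¼ + E))/3 = 4 + 2*E*(-¼ + E)/3)
W(B) - Y(-55 - 5*8) = (4 - ⅙*(-104) + (⅔)*(-104)²) - (3 + (-55 - 5*8)²) = (4 + 52/3 + (⅔)*10816) - (3 + (-55 - 1*40)²) = (4 + 52/3 + 21632/3) - (3 + (-55 - 40)²) = 7232 - (3 + (-95)²) = 7232 - (3 + 9025) = 7232 - 1*9028 = 7232 - 9028 = -1796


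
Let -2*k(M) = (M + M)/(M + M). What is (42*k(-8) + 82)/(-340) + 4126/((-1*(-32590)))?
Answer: -11703/221612 ≈ -0.052809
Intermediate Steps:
k(M) = -½ (k(M) = -(M + M)/(2*(M + M)) = -2*M/(2*(2*M)) = -2*M*1/(2*M)/2 = -½*1 = -½)
(42*k(-8) + 82)/(-340) + 4126/((-1*(-32590))) = (42*(-½) + 82)/(-340) + 4126/((-1*(-32590))) = (-21 + 82)*(-1/340) + 4126/32590 = 61*(-1/340) + 4126*(1/32590) = -61/340 + 2063/16295 = -11703/221612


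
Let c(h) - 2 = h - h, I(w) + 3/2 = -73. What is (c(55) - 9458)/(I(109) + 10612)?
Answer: -6304/7025 ≈ -0.89737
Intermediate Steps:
I(w) = -149/2 (I(w) = -3/2 - 73 = -149/2)
c(h) = 2 (c(h) = 2 + (h - h) = 2 + 0 = 2)
(c(55) - 9458)/(I(109) + 10612) = (2 - 9458)/(-149/2 + 10612) = -9456/21075/2 = -9456*2/21075 = -6304/7025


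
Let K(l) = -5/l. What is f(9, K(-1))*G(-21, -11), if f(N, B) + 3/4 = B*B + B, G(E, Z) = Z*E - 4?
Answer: 26559/4 ≈ 6639.8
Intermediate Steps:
G(E, Z) = -4 + E*Z (G(E, Z) = E*Z - 4 = -4 + E*Z)
f(N, B) = -¾ + B + B² (f(N, B) = -¾ + (B*B + B) = -¾ + (B² + B) = -¾ + (B + B²) = -¾ + B + B²)
f(9, K(-1))*G(-21, -11) = (-¾ - 5/(-1) + (-5/(-1))²)*(-4 - 21*(-11)) = (-¾ - 5*(-1) + (-5*(-1))²)*(-4 + 231) = (-¾ + 5 + 5²)*227 = (-¾ + 5 + 25)*227 = (117/4)*227 = 26559/4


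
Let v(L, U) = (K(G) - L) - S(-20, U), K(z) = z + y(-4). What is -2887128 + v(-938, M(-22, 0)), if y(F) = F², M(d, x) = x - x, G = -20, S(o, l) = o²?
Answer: -2886594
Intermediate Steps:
M(d, x) = 0
K(z) = 16 + z (K(z) = z + (-4)² = z + 16 = 16 + z)
v(L, U) = -404 - L (v(L, U) = ((16 - 20) - L) - 1*(-20)² = (-4 - L) - 1*400 = (-4 - L) - 400 = -404 - L)
-2887128 + v(-938, M(-22, 0)) = -2887128 + (-404 - 1*(-938)) = -2887128 + (-404 + 938) = -2887128 + 534 = -2886594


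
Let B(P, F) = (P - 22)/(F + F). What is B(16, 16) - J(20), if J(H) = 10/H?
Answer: -11/16 ≈ -0.68750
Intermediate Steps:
B(P, F) = (-22 + P)/(2*F) (B(P, F) = (-22 + P)/((2*F)) = (-22 + P)*(1/(2*F)) = (-22 + P)/(2*F))
B(16, 16) - J(20) = (½)*(-22 + 16)/16 - 10/20 = (½)*(1/16)*(-6) - 10/20 = -3/16 - 1*½ = -3/16 - ½ = -11/16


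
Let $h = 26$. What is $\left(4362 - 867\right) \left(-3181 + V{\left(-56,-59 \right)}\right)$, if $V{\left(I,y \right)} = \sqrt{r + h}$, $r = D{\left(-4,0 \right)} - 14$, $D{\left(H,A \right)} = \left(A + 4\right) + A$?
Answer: $-11103615$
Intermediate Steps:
$D{\left(H,A \right)} = 4 + 2 A$ ($D{\left(H,A \right)} = \left(4 + A\right) + A = 4 + 2 A$)
$r = -10$ ($r = \left(4 + 2 \cdot 0\right) - 14 = \left(4 + 0\right) - 14 = 4 - 14 = -10$)
$V{\left(I,y \right)} = 4$ ($V{\left(I,y \right)} = \sqrt{-10 + 26} = \sqrt{16} = 4$)
$\left(4362 - 867\right) \left(-3181 + V{\left(-56,-59 \right)}\right) = \left(4362 - 867\right) \left(-3181 + 4\right) = 3495 \left(-3177\right) = -11103615$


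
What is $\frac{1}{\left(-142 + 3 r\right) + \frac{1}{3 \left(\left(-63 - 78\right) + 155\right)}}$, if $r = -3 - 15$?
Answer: $- \frac{42}{8231} \approx -0.0051027$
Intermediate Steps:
$r = -18$ ($r = -3 - 15 = -18$)
$\frac{1}{\left(-142 + 3 r\right) + \frac{1}{3 \left(\left(-63 - 78\right) + 155\right)}} = \frac{1}{\left(-142 + 3 \left(-18\right)\right) + \frac{1}{3 \left(\left(-63 - 78\right) + 155\right)}} = \frac{1}{\left(-142 - 54\right) + \frac{1}{3 \left(-141 + 155\right)}} = \frac{1}{-196 + \frac{1}{3 \cdot 14}} = \frac{1}{-196 + \frac{1}{42}} = \frac{1}{- \frac{8231}{42}} = - \frac{42}{8231}$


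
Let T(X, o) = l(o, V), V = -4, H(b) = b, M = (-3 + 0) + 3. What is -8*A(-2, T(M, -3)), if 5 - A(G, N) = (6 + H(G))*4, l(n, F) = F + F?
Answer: 88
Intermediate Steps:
M = 0 (M = -3 + 3 = 0)
l(n, F) = 2*F
T(X, o) = -8 (T(X, o) = 2*(-4) = -8)
A(G, N) = -19 - 4*G (A(G, N) = 5 - (6 + G)*4 = 5 - (24 + 4*G) = 5 + (-24 - 4*G) = -19 - 4*G)
-8*A(-2, T(M, -3)) = -8*(-19 - 4*(-2)) = -8*(-19 + 8) = -8*(-11) = 88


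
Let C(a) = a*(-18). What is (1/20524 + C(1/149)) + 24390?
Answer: 74586104357/3058076 ≈ 24390.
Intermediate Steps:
C(a) = -18*a
(1/20524 + C(1/149)) + 24390 = (1/20524 - 18/149) + 24390 = -369283/3058076 + 24390 = 74586104357/3058076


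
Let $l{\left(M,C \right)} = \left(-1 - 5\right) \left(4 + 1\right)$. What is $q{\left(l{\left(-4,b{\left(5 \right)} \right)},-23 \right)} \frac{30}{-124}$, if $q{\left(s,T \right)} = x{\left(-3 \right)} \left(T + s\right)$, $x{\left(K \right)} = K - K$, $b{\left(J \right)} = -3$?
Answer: $0$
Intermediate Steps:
$x{\left(K \right)} = 0$
$l{\left(M,C \right)} = -30$ ($l{\left(M,C \right)} = \left(-6\right) 5 = -30$)
$q{\left(s,T \right)} = 0$ ($q{\left(s,T \right)} = 0 \left(T + s\right) = 0$)
$q{\left(l{\left(-4,b{\left(5 \right)} \right)},-23 \right)} \frac{30}{-124} = 0 \frac{30}{-124} = 0 \cdot 30 \left(- \frac{1}{124}\right) = 0 \left(- \frac{15}{62}\right) = 0$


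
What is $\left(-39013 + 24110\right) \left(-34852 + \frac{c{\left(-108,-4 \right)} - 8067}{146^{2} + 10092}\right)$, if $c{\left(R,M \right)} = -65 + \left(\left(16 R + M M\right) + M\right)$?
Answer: $\frac{2039180217249}{3926} \approx 5.194 \cdot 10^{8}$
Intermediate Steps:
$c{\left(R,M \right)} = -65 + M + M^{2} + 16 R$ ($c{\left(R,M \right)} = -65 + \left(\left(16 R + M^{2}\right) + M\right) = -65 + \left(\left(M^{2} + 16 R\right) + M\right) = -65 + \left(M + M^{2} + 16 R\right) = -65 + M + M^{2} + 16 R$)
$\left(-39013 + 24110\right) \left(-34852 + \frac{c{\left(-108,-4 \right)} - 8067}{146^{2} + 10092}\right) = \left(-39013 + 24110\right) \left(-34852 + \frac{\left(-65 - 4 + \left(-4\right)^{2} + 16 \left(-108\right)\right) - 8067}{146^{2} + 10092}\right) = - 14903 \left(-34852 + \frac{\left(-65 - 4 + 16 - 1728\right) - 8067}{21316 + 10092}\right) = - 14903 \left(-34852 + \frac{-1781 - 8067}{31408}\right) = - 14903 \left(-34852 - \frac{1231}{3926}\right) = \left(-14903\right) \left(- \frac{136830183}{3926}\right) = \frac{2039180217249}{3926}$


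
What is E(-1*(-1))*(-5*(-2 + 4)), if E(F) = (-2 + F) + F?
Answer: 0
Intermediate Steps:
E(F) = -2 + 2*F
E(-1*(-1))*(-5*(-2 + 4)) = (-2 + 2*(-1*(-1)))*(-5*(-2 + 4)) = (-2 + 2*1)*(-5*2) = (-2 + 2)*(-10) = 0*(-10) = 0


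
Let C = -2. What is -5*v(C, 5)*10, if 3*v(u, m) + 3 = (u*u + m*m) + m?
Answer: -1550/3 ≈ -516.67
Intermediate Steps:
v(u, m) = -1 + m/3 + m²/3 + u²/3 (v(u, m) = -1 + ((u*u + m*m) + m)/3 = -1 + ((u² + m²) + m)/3 = -1 + ((m² + u²) + m)/3 = -1 + (m + m² + u²)/3 = -1 + (m/3 + m²/3 + u²/3) = -1 + m/3 + m²/3 + u²/3)
-5*v(C, 5)*10 = -5*(-1 + (⅓)*5 + (⅓)*5² + (⅓)*(-2)²)*10 = -5*(-1 + 5/3 + (⅓)*25 + (⅓)*4)*10 = -5*(-1 + 5/3 + 25/3 + 4/3)*10 = -5*31/3*10 = -155/3*10 = -1550/3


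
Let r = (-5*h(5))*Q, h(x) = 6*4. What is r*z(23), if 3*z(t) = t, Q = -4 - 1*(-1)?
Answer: 2760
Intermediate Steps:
h(x) = 24
Q = -3 (Q = -4 + 1 = -3)
z(t) = t/3
r = 360 (r = -5*24*(-3) = -120*(-3) = 360)
r*z(23) = 360*((⅓)*23) = 360*(23/3) = 2760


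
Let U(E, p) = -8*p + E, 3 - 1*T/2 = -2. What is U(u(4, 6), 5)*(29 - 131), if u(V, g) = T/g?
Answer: 3910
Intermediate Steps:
T = 10 (T = 6 - 2*(-2) = 6 + 4 = 10)
u(V, g) = 10/g
U(E, p) = E - 8*p
U(u(4, 6), 5)*(29 - 131) = (10/6 - 8*5)*(29 - 131) = (10*(⅙) - 40)*(-102) = (5/3 - 40)*(-102) = -115/3*(-102) = 3910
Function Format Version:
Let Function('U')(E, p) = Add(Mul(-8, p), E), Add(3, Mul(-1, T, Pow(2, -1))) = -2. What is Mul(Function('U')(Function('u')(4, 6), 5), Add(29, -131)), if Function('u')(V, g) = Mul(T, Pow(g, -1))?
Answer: 3910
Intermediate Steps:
T = 10 (T = Add(6, Mul(-2, -2)) = Add(6, 4) = 10)
Function('u')(V, g) = Mul(10, Pow(g, -1))
Function('U')(E, p) = Add(E, Mul(-8, p))
Mul(Function('U')(Function('u')(4, 6), 5), Add(29, -131)) = Mul(Add(Mul(10, Pow(6, -1)), Mul(-8, 5)), Add(29, -131)) = Mul(Add(Mul(10, Rational(1, 6)), -40), -102) = Mul(Add(Rational(5, 3), -40), -102) = Mul(Rational(-115, 3), -102) = 3910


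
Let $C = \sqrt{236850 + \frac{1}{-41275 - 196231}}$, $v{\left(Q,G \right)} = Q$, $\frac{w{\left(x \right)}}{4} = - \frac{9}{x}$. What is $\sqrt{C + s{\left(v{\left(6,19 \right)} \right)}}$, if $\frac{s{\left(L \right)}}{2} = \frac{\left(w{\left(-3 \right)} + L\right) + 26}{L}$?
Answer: $\frac{\sqrt{7446001204752 + 14962878 \sqrt{272663170271206}}}{712518} \approx 22.391$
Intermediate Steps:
$w{\left(x \right)} = - \frac{36}{x}$ ($w{\left(x \right)} = 4 \left(- \frac{9}{x}\right) = - \frac{36}{x}$)
$C = \frac{7 \sqrt{272663170271206}}{237506}$ ($C = \sqrt{236850 + \frac{1}{-237506}} = \sqrt{236850 - \frac{1}{237506}} = \sqrt{\frac{56253296099}{237506}} = \frac{7 \sqrt{272663170271206}}{237506} \approx 486.67$)
$s{\left(L \right)} = \frac{2 \left(38 + L\right)}{L}$ ($s{\left(L \right)} = 2 \frac{\left(- \frac{36}{-3} + L\right) + 26}{L} = 2 \frac{\left(\left(-36\right) \left(- \frac{1}{3}\right) + L\right) + 26}{L} = 2 \frac{\left(12 + L\right) + 26}{L} = 2 \frac{38 + L}{L} = \frac{2 \left(38 + L\right)}{L}$)
$\sqrt{C + s{\left(v{\left(6,19 \right)} \right)}} = \sqrt{\frac{7 \sqrt{272663170271206}}{237506} + \left(2 + \frac{76}{6}\right)} = \sqrt{\frac{7 \sqrt{272663170271206}}{237506} + \left(2 + 76 \cdot \frac{1}{6}\right)} = \sqrt{\frac{7 \sqrt{272663170271206}}{237506} + \left(2 + \frac{38}{3}\right)} = \sqrt{\frac{7 \sqrt{272663170271206}}{237506} + \frac{44}{3}} = \sqrt{\frac{44}{3} + \frac{7 \sqrt{272663170271206}}{237506}}$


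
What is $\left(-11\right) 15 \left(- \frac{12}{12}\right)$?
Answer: $165$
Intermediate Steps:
$\left(-11\right) 15 \left(- \frac{12}{12}\right) = - 165 \left(\left(-12\right) \frac{1}{12}\right) = \left(-165\right) \left(-1\right) = 165$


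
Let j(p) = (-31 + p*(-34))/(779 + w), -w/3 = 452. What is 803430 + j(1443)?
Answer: 463628203/577 ≈ 8.0352e+5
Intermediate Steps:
w = -1356 (w = -3*452 = -1356)
j(p) = 31/577 + 34*p/577 (j(p) = (-31 + p*(-34))/(779 - 1356) = (-31 - 34*p)/(-577) = (-31 - 34*p)*(-1/577) = 31/577 + 34*p/577)
803430 + j(1443) = 803430 + (31/577 + (34/577)*1443) = 803430 + (31/577 + 49062/577) = 803430 + 49093/577 = 463628203/577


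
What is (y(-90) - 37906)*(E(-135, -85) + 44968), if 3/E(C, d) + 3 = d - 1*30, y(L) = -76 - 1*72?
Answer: -100961466967/59 ≈ -1.7112e+9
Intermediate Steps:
y(L) = -148 (y(L) = -76 - 72 = -148)
E(C, d) = 3/(-33 + d) (E(C, d) = 3/(-3 + (d - 1*30)) = 3/(-3 + (d - 30)) = 3/(-3 + (-30 + d)) = 3/(-33 + d))
(y(-90) - 37906)*(E(-135, -85) + 44968) = (-148 - 37906)*(3/(-33 - 85) + 44968) = -38054*(3/(-118) + 44968) = -38054*(3*(-1/118) + 44968) = -38054*(-3/118 + 44968) = -38054*5306221/118 = -100961466967/59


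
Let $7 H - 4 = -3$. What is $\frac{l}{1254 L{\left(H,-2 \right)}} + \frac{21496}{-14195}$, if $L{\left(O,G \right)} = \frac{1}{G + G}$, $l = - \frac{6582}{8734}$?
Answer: $- \frac{19588319858}{12955819085} \approx -1.5119$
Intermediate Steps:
$H = \frac{1}{7}$ ($H = \frac{4}{7} + \frac{1}{7} \left(-3\right) = \frac{4}{7} - \frac{3}{7} = \frac{1}{7} \approx 0.14286$)
$l = - \frac{3291}{4367}$ ($l = \left(-6582\right) \frac{1}{8734} = - \frac{3291}{4367} \approx -0.75361$)
$L{\left(O,G \right)} = \frac{1}{2 G}$
$\frac{l}{1254 L{\left(H,-2 \right)}} + \frac{21496}{-14195} = - \frac{3291}{4367 \cdot 1254 \frac{1}{2 \left(-2\right)}} + \frac{21496}{-14195} = - \frac{3291}{4367 \cdot 1254 \cdot \frac{1}{2} \left(- \frac{1}{2}\right)} + 21496 \left(- \frac{1}{14195}\right) = - \frac{3291}{4367 \cdot 1254 \left(- \frac{1}{4}\right)} - \frac{21496}{14195} = - \frac{3291}{4367 \left(- \frac{627}{2}\right)} - \frac{21496}{14195} = \left(- \frac{3291}{4367}\right) \left(- \frac{2}{627}\right) - \frac{21496}{14195} = \frac{2194}{912703} - \frac{21496}{14195} = - \frac{19588319858}{12955819085}$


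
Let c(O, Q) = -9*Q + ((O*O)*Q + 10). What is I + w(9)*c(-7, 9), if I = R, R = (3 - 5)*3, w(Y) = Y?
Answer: 3324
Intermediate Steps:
c(O, Q) = 10 - 9*Q + Q*O² (c(O, Q) = -9*Q + (O²*Q + 10) = -9*Q + (Q*O² + 10) = -9*Q + (10 + Q*O²) = 10 - 9*Q + Q*O²)
R = -6 (R = -2*3 = -6)
I = -6
I + w(9)*c(-7, 9) = -6 + 9*(10 - 9*9 + 9*(-7)²) = -6 + 9*(10 - 81 + 9*49) = -6 + 9*(10 - 81 + 441) = -6 + 9*370 = -6 + 3330 = 3324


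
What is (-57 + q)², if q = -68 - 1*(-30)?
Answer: 9025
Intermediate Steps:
q = -38 (q = -68 + 30 = -38)
(-57 + q)² = (-57 - 38)² = (-95)² = 9025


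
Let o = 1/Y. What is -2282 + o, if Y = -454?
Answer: -1036029/454 ≈ -2282.0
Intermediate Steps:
o = -1/454 (o = 1/(-454) = -1/454 ≈ -0.0022026)
-2282 + o = -2282 - 1/454 = -1036029/454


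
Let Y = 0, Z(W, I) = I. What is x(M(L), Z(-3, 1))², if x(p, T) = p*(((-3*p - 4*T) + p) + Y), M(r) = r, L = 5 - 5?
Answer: 0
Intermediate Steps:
L = 0
x(p, T) = p*(-4*T - 2*p) (x(p, T) = p*(((-3*p - 4*T) + p) + 0) = p*(((-4*T - 3*p) + p) + 0) = p*((-4*T - 2*p) + 0) = p*(-4*T - 2*p))
x(M(L), Z(-3, 1))² = (-2*0*(0 + 2*1))² = (-2*0*(0 + 2))² = (-2*0*2)² = 0² = 0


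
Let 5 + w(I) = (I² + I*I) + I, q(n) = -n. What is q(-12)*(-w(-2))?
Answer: -12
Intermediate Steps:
w(I) = -5 + I + 2*I² (w(I) = -5 + ((I² + I*I) + I) = -5 + ((I² + I²) + I) = -5 + (2*I² + I) = -5 + (I + 2*I²) = -5 + I + 2*I²)
q(-12)*(-w(-2)) = (-1*(-12))*(-(-5 - 2 + 2*(-2)²)) = 12*(-(-5 - 2 + 2*4)) = 12*(-(-5 - 2 + 8)) = 12*(-1*1) = 12*(-1) = -12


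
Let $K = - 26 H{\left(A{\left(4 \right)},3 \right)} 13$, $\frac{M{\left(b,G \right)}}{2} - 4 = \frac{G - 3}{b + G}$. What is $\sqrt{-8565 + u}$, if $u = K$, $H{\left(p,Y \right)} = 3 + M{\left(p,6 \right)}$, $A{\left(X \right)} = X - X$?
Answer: $i \sqrt{12621} \approx 112.34 i$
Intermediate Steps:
$A{\left(X \right)} = 0$
$M{\left(b,G \right)} = 8 + \frac{2 \left(-3 + G\right)}{G + b}$ ($M{\left(b,G \right)} = 8 + 2 \frac{G - 3}{b + G} = 8 + 2 \frac{-3 + G}{G + b} = 8 + \frac{2 \left(-3 + G\right)}{G + b}$)
$H{\left(p,Y \right)} = 3 + \frac{2 \left(27 + 4 p\right)}{6 + p}$ ($H{\left(p,Y \right)} = 3 + \frac{2 \left(-3 + 4 p + 5 \cdot 6\right)}{6 + p} = 3 + \frac{2 \left(-3 + 4 p + 30\right)}{6 + p} = 3 + \frac{2 \left(27 + 4 p\right)}{6 + p}$)
$K = -4056$ ($K = - 26 \frac{72 + 11 \cdot 0}{6 + 0} \cdot 13 = - 26 \frac{72 + 0}{6} \cdot 13 = - 26 \cdot \frac{1}{6} \cdot 72 \cdot 13 = \left(-26\right) 12 \cdot 13 = \left(-312\right) 13 = -4056$)
$u = -4056$
$\sqrt{-8565 + u} = \sqrt{-8565 - 4056} = \sqrt{-12621} = i \sqrt{12621}$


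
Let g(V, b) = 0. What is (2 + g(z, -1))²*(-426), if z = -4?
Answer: -1704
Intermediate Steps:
(2 + g(z, -1))²*(-426) = (2 + 0)²*(-426) = 2²*(-426) = 4*(-426) = -1704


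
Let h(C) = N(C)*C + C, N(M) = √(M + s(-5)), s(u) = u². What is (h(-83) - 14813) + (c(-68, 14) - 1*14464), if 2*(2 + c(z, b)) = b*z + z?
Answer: -29872 - 83*I*√58 ≈ -29872.0 - 632.11*I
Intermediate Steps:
c(z, b) = -2 + z/2 + b*z/2 (c(z, b) = -2 + (b*z + z)/2 = -2 + (z + b*z)/2 = -2 + (z/2 + b*z/2) = -2 + z/2 + b*z/2)
N(M) = √(25 + M) (N(M) = √(M + (-5)²) = √(M + 25) = √(25 + M))
h(C) = C + C*√(25 + C) (h(C) = √(25 + C)*C + C = C*√(25 + C) + C = C + C*√(25 + C))
(h(-83) - 14813) + (c(-68, 14) - 1*14464) = (-83*(1 + √(25 - 83)) - 14813) + ((-2 + (½)*(-68) + (½)*14*(-68)) - 1*14464) = (-83*(1 + √(-58)) - 14813) + ((-2 - 34 - 476) - 14464) = (-83*(1 + I*√58) - 14813) + (-512 - 14464) = ((-83 - 83*I*√58) - 14813) - 14976 = (-14896 - 83*I*√58) - 14976 = -29872 - 83*I*√58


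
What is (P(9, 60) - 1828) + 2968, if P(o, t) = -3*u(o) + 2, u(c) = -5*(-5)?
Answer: 1067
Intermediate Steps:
u(c) = 25
P(o, t) = -73 (P(o, t) = -3*25 + 2 = -75 + 2 = -73)
(P(9, 60) - 1828) + 2968 = (-73 - 1828) + 2968 = -1901 + 2968 = 1067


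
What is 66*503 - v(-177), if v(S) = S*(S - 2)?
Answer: 1515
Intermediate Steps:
v(S) = S*(-2 + S)
66*503 - v(-177) = 66*503 - (-177)*(-2 - 177) = 33198 - (-177)*(-179) = 33198 - 1*31683 = 33198 - 31683 = 1515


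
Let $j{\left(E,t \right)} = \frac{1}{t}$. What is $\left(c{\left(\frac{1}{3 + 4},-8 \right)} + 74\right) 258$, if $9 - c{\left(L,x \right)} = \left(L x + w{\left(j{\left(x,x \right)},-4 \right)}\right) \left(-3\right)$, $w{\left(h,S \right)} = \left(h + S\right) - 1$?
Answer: $\frac{463755}{28} \approx 16563.0$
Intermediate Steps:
$w{\left(h,S \right)} = -1 + S + h$ ($w{\left(h,S \right)} = \left(S + h\right) - 1 = -1 + S + h$)
$c{\left(L,x \right)} = -6 + \frac{3}{x} + 3 L x$ ($c{\left(L,x \right)} = 9 - \left(L x - \left(5 - \frac{1}{x}\right)\right) \left(-3\right) = 9 - \left(-5 + \frac{1}{x} + L x\right) \left(-3\right) = 9 - \left(15 - \frac{3}{x} - 3 L x\right) = 9 + \left(-15 + \frac{3}{x} + 3 L x\right) = -6 + \frac{3}{x} + 3 L x$)
$\left(c{\left(\frac{1}{3 + 4},-8 \right)} + 74\right) 258 = \left(\left(-6 + \frac{3}{-8} + 3 \frac{1}{3 + 4} \left(-8\right)\right) + 74\right) 258 = \left(\left(-6 + 3 \left(- \frac{1}{8}\right) + 3 \cdot \frac{1}{7} \left(-8\right)\right) + 74\right) 258 = \left(\left(-6 - \frac{3}{8} + 3 \cdot \frac{1}{7} \left(-8\right)\right) + 74\right) 258 = \left(\left(-6 - \frac{3}{8} - \frac{24}{7}\right) + 74\right) 258 = \left(- \frac{549}{56} + 74\right) 258 = \frac{3595}{56} \cdot 258 = \frac{463755}{28}$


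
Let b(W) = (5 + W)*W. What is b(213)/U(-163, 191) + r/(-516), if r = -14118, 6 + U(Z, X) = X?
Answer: 4428629/15910 ≈ 278.35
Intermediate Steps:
U(Z, X) = -6 + X
b(W) = W*(5 + W)
b(213)/U(-163, 191) + r/(-516) = (213*(5 + 213))/(-6 + 191) - 14118/(-516) = (213*218)/185 - 14118*(-1/516) = 46434*(1/185) + 2353/86 = 46434/185 + 2353/86 = 4428629/15910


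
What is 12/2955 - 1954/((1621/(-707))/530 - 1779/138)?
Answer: 8294029061446/54735858015 ≈ 151.53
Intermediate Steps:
12/2955 - 1954/((1621/(-707))/530 - 1779/138) = 12*(1/2955) - 1954/((1621*(-1/707))*(1/530) - 1779*1/138) = 4/985 - 1954/(-1621/707*1/530 - 593/46) = 4/985 - 1954/(-1621/374710 - 593/46) = 4/985 - 1954/(-55569399/4309165) = 4/985 - 1954*(-4309165/55569399) = 4/985 + 8420108410/55569399 = 8294029061446/54735858015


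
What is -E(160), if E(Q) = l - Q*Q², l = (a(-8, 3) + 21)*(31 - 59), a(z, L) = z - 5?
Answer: 4096224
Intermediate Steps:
a(z, L) = -5 + z
l = -224 (l = ((-5 - 8) + 21)*(31 - 59) = (-13 + 21)*(-28) = 8*(-28) = -224)
E(Q) = -224 - Q³ (E(Q) = -224 - Q*Q² = -224 - Q³)
-E(160) = -(-224 - 1*160³) = -(-224 - 1*4096000) = -(-224 - 4096000) = -1*(-4096224) = 4096224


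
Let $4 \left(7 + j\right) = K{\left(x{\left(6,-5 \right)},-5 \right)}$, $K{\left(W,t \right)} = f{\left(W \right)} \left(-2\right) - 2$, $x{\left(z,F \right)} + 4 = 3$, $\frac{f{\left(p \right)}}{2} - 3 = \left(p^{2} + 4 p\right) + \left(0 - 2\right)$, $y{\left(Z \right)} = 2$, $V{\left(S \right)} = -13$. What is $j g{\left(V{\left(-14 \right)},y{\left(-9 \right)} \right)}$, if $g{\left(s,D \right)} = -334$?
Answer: $1837$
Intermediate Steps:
$f{\left(p \right)} = 2 + 2 p^{2} + 8 p$ ($f{\left(p \right)} = 6 + 2 \left(\left(p^{2} + 4 p\right) + \left(0 - 2\right)\right) = 6 + 2 \left(\left(p^{2} + 4 p\right) - 2\right) = 6 + 2 \left(-2 + p^{2} + 4 p\right) = 6 + \left(-4 + 2 p^{2} + 8 p\right) = 2 + 2 p^{2} + 8 p$)
$x{\left(z,F \right)} = -1$ ($x{\left(z,F \right)} = -4 + 3 = -1$)
$K{\left(W,t \right)} = -6 - 16 W - 4 W^{2}$ ($K{\left(W,t \right)} = \left(2 + 2 W^{2} + 8 W\right) \left(-2\right) - 2 = \left(-4 - 16 W - 4 W^{2}\right) - 2 = -6 - 16 W - 4 W^{2}$)
$j = - \frac{11}{2}$ ($j = -7 + \frac{-6 - -16 - 4 \left(-1\right)^{2}}{4} = -7 + \frac{-6 + 16 - 4}{4} = -7 + \frac{1}{4} \cdot 6 = -7 + \frac{3}{2} = - \frac{11}{2} \approx -5.5$)
$j g{\left(V{\left(-14 \right)},y{\left(-9 \right)} \right)} = \left(- \frac{11}{2}\right) \left(-334\right) = 1837$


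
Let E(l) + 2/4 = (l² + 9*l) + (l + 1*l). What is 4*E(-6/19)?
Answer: -5594/361 ≈ -15.496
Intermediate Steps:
E(l) = -½ + l² + 11*l (E(l) = -½ + ((l² + 9*l) + (l + 1*l)) = -½ + ((l² + 9*l) + (l + l)) = -½ + ((l² + 9*l) + 2*l) = -½ + (l² + 11*l) = -½ + l² + 11*l)
4*E(-6/19) = 4*(-½ + (-6/19)² + 11*(-6/19)) = 4*(-½ + 36/361 - 66/19) = 4*(-2797/722) = -5594/361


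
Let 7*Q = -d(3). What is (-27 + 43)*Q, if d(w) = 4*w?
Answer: -192/7 ≈ -27.429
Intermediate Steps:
Q = -12/7 (Q = (-4*3)/7 = (-1*12)/7 = (⅐)*(-12) = -12/7 ≈ -1.7143)
(-27 + 43)*Q = (-27 + 43)*(-12/7) = 16*(-12/7) = -192/7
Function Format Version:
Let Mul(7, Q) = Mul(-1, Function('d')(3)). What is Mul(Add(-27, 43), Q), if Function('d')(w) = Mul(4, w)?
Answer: Rational(-192, 7) ≈ -27.429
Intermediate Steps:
Q = Rational(-12, 7) (Q = Mul(Rational(1, 7), Mul(-1, Mul(4, 3))) = Mul(Rational(1, 7), Mul(-1, 12)) = Mul(Rational(1, 7), -12) = Rational(-12, 7) ≈ -1.7143)
Mul(Add(-27, 43), Q) = Mul(Add(-27, 43), Rational(-12, 7)) = Mul(16, Rational(-12, 7)) = Rational(-192, 7)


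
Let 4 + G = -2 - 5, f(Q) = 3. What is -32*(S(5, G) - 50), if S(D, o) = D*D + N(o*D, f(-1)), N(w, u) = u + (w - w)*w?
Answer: 704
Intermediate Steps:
G = -11 (G = -4 + (-2 - 5) = -4 - 7 = -11)
N(w, u) = u (N(w, u) = u + 0*w = u + 0 = u)
S(D, o) = 3 + D**2 (S(D, o) = D*D + 3 = D**2 + 3 = 3 + D**2)
-32*(S(5, G) - 50) = -32*((3 + 5**2) - 50) = -32*((3 + 25) - 50) = -32*(28 - 50) = -32*(-22) = 704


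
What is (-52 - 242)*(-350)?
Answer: 102900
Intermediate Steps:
(-52 - 242)*(-350) = -294*(-350) = 102900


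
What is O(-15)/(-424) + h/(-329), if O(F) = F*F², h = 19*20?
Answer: 949255/139496 ≈ 6.8049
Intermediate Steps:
h = 380
O(F) = F³
O(-15)/(-424) + h/(-329) = (-15)³/(-424) + 380/(-329) = -3375*(-1/424) + 380*(-1/329) = 3375/424 - 380/329 = 949255/139496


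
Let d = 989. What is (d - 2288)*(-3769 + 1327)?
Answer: 3172158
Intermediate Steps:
(d - 2288)*(-3769 + 1327) = (989 - 2288)*(-3769 + 1327) = -1299*(-2442) = 3172158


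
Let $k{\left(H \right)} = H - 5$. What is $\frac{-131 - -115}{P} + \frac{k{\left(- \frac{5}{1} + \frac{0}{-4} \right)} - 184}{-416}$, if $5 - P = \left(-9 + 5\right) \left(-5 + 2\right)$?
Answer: $\frac{4007}{1456} \approx 2.7521$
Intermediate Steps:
$k{\left(H \right)} = -5 + H$
$P = -7$ ($P = 5 - \left(-9 + 5\right) \left(-5 + 2\right) = 5 - \left(-4\right) \left(-3\right) = 5 - 12 = -7$)
$\frac{-131 - -115}{P} + \frac{k{\left(- \frac{5}{1} + \frac{0}{-4} \right)} - 184}{-416} = \frac{-131 - -115}{-7} + \frac{\left(-5 + \left(- \frac{5}{1} + \frac{0}{-4}\right)\right) - 184}{-416} = \left(-131 + 115\right) \left(- \frac{1}{7}\right) + \left(\left(-5 + \left(\left(-5\right) 1 + 0 \left(- \frac{1}{4}\right)\right)\right) - 184\right) \left(- \frac{1}{416}\right) = \left(-16\right) \left(- \frac{1}{7}\right) + \left(\left(-5 + \left(-5 + 0\right)\right) - 184\right) \left(- \frac{1}{416}\right) = \frac{16}{7} + \left(\left(-5 - 5\right) - 184\right) \left(- \frac{1}{416}\right) = \frac{16}{7} + \left(-10 - 184\right) \left(- \frac{1}{416}\right) = \frac{16}{7} - - \frac{97}{208} = \frac{16}{7} + \frac{97}{208} = \frac{4007}{1456}$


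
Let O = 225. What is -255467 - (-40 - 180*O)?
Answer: -214927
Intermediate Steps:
-255467 - (-40 - 180*O) = -255467 - (-40 - 180*225) = -255467 - (-40 - 40500) = -255467 - 1*(-40540) = -255467 + 40540 = -214927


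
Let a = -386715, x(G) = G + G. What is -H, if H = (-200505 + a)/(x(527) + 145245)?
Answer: 587220/146299 ≈ 4.0138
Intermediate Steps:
x(G) = 2*G
H = -587220/146299 (H = (-200505 - 386715)/(2*527 + 145245) = -587220/(1054 + 145245) = -587220/146299 ≈ -4.0138)
-H = -1*(-587220/146299) = 587220/146299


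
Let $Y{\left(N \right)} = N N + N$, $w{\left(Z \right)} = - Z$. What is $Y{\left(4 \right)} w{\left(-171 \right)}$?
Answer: $3420$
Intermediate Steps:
$Y{\left(N \right)} = N + N^{2}$ ($Y{\left(N \right)} = N^{2} + N = N + N^{2}$)
$Y{\left(4 \right)} w{\left(-171 \right)} = 4 \left(1 + 4\right) \left(\left(-1\right) \left(-171\right)\right) = 4 \cdot 5 \cdot 171 = 20 \cdot 171 = 3420$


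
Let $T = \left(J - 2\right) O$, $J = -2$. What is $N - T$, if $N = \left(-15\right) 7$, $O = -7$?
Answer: $-133$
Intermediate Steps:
$N = -105$
$T = 28$ ($T = \left(-2 - 2\right) \left(-7\right) = \left(-4\right) \left(-7\right) = 28$)
$N - T = -105 - 28 = -133$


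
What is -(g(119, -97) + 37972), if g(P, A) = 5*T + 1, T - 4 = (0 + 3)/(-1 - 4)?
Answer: -37990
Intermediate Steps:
T = 17/5 (T = 4 + (0 + 3)/(-1 - 4) = 4 + 3/(-5) = 4 + 3*(-⅕) = 4 - ⅗ = 17/5 ≈ 3.4000)
g(P, A) = 18 (g(P, A) = 5*(17/5) + 1 = 17 + 1 = 18)
-(g(119, -97) + 37972) = -(18 + 37972) = -1*37990 = -37990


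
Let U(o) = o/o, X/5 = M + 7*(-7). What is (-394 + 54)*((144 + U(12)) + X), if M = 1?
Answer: 32300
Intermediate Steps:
X = -240 (X = 5*(1 + 7*(-7)) = 5*(1 - 49) = 5*(-48) = -240)
U(o) = 1
(-394 + 54)*((144 + U(12)) + X) = (-394 + 54)*((144 + 1) - 240) = -340*(145 - 240) = -340*(-95) = 32300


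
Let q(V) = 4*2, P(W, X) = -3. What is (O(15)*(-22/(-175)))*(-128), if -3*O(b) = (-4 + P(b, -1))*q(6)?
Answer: -22528/75 ≈ -300.37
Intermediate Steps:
q(V) = 8
O(b) = 56/3 (O(b) = -(-4 - 3)*8/3 = -(-7)*8/3 = -⅓*(-56) = 56/3)
(O(15)*(-22/(-175)))*(-128) = (56*(-22/(-175))/3)*(-128) = (56*(-22*(-1/175))/3)*(-128) = ((56/3)*(22/175))*(-128) = (176/75)*(-128) = -22528/75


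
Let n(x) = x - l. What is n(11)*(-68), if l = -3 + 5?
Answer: -612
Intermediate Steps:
l = 2
n(x) = -2 + x (n(x) = x - 1*2 = x - 2 = -2 + x)
n(11)*(-68) = (-2 + 11)*(-68) = 9*(-68) = -612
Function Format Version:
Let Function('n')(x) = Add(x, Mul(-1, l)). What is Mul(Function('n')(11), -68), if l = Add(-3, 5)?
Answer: -612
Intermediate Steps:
l = 2
Function('n')(x) = Add(-2, x) (Function('n')(x) = Add(x, Mul(-1, 2)) = Add(x, -2) = Add(-2, x))
Mul(Function('n')(11), -68) = Mul(Add(-2, 11), -68) = Mul(9, -68) = -612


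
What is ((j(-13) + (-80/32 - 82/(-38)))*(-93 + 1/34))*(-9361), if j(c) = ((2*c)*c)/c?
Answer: -29619711121/1292 ≈ -2.2925e+7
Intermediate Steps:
j(c) = 2*c (j(c) = (2*c²)/c = 2*c)
((j(-13) + (-80/32 - 82/(-38)))*(-93 + 1/34))*(-9361) = ((2*(-13) + (-80/32 - 82/(-38)))*(-93 + 1/34))*(-9361) = ((-26 + (-80*1/32 - 82*(-1/38)))*(-93 + 1/34))*(-9361) = ((-26 + (-5/2 + 41/19))*(-3161/34))*(-9361) = ((-26 - 13/38)*(-3161/34))*(-9361) = -1001/38*(-3161/34)*(-9361) = (3164161/1292)*(-9361) = -29619711121/1292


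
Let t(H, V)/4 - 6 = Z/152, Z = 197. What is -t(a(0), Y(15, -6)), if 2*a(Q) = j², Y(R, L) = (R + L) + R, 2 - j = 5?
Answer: -1109/38 ≈ -29.184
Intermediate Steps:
j = -3 (j = 2 - 1*5 = 2 - 5 = -3)
Y(R, L) = L + 2*R (Y(R, L) = (L + R) + R = L + 2*R)
a(Q) = 9/2 (a(Q) = (½)*(-3)² = (½)*9 = 9/2)
t(H, V) = 1109/38 (t(H, V) = 24 + 4*(197/152) = 24 + 197/38 = 1109/38)
-t(a(0), Y(15, -6)) = -1*1109/38 = -1109/38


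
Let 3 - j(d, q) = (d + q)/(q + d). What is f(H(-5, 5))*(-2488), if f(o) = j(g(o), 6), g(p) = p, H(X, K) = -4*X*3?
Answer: -4976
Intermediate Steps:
H(X, K) = -12*X
j(d, q) = 2 (j(d, q) = 3 - (d + q)/(q + d) = 3 - (d + q)/(d + q) = 3 - 1*1 = 3 - 1 = 2)
f(o) = 2
f(H(-5, 5))*(-2488) = 2*(-2488) = -4976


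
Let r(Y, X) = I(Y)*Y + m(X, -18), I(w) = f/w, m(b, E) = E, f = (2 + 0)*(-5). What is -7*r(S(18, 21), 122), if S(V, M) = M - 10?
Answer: 196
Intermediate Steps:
f = -10 (f = 2*(-5) = -10)
S(V, M) = -10 + M
I(w) = -10/w
r(Y, X) = -28 (r(Y, X) = (-10/Y)*Y - 18 = -10 - 18 = -28)
-7*r(S(18, 21), 122) = -7*(-28) = 196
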